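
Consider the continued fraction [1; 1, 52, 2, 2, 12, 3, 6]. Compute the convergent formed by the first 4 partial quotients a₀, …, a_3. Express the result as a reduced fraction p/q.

a_0 = 1: 1/1
a_1 = 1: 2/1
a_2 = 52: 105/53
a_3 = 2: 212/107

212/107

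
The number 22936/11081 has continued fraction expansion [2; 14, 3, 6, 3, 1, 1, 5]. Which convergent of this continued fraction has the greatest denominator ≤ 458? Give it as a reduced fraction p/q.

563/272

a_0 = 2: 2/1  (≤ bound)
a_1 = 14: 29/14  (≤ bound)
a_2 = 3: 89/43  (≤ bound)
a_3 = 6: 563/272  (≤ bound)
a_4 = 3: 1778/859  (> 458, stop)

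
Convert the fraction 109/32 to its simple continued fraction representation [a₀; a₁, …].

[3; 2, 2, 6]

⌊109/32⌋ = 3, remainder 13
⌊32/13⌋ = 2, remainder 6
⌊13/6⌋ = 2, remainder 1
⌊6/1⌋ = 6, remainder 0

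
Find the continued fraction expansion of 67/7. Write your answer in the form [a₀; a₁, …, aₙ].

Repeatedly divide and take the remainder:
⌊67/7⌋ = 9, remainder 4
⌊7/4⌋ = 1, remainder 3
⌊4/3⌋ = 1, remainder 1
⌊3/1⌋ = 3, remainder 0

[9; 1, 1, 3]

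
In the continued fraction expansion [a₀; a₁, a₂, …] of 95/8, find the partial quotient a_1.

1

95 ÷ 8 → quotient 11, remainder 7
8 ÷ 7 → quotient 1, remainder 1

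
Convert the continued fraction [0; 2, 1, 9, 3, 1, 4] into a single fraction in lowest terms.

Collapse the nested fraction from the inside out:
Start with 4.
1 + 1/(4/1) = 1 + 1/4 = 5/4
3 + 1/(5/4) = 3 + 4/5 = 19/5
9 + 1/(19/5) = 9 + 5/19 = 176/19
1 + 1/(176/19) = 1 + 19/176 = 195/176
2 + 1/(195/176) = 2 + 176/195 = 566/195
0 + 1/(566/195) = 0 + 195/566 = 195/566

195/566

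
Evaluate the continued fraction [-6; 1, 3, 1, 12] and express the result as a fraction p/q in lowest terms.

Compute successive convergents:
a_0 = -6: -6/1
a_1 = 1: -5/1
a_2 = 3: -21/4
a_3 = 1: -26/5
a_4 = 12: -333/64

-333/64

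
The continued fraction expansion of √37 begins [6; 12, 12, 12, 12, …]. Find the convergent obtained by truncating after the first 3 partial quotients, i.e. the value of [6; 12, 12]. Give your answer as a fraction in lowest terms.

882/145

Build up convergents one term at a time:
a_0 = 6: 6/1
a_1 = 12: 73/12
a_2 = 12: 882/145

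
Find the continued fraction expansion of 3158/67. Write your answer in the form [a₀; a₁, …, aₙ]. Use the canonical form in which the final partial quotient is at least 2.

3158 = 47·67 + 9, so a_0 = 47
67 = 7·9 + 4, so a_1 = 7
9 = 2·4 + 1, so a_2 = 2
4 = 4·1 + 0, so a_3 = 4

[47; 7, 2, 4]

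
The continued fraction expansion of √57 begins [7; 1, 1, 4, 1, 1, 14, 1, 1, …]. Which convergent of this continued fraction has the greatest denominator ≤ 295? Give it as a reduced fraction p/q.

a_0 = 7: 7/1  (≤ bound)
a_1 = 1: 8/1  (≤ bound)
a_2 = 1: 15/2  (≤ bound)
a_3 = 4: 68/9  (≤ bound)
a_4 = 1: 83/11  (≤ bound)
a_5 = 1: 151/20  (≤ bound)
a_6 = 14: 2197/291  (≤ bound)
a_7 = 1: 2348/311  (> 295, stop)

2197/291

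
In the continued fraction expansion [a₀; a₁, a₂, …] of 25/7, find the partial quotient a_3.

3

25 = 3·7 + 4, so a_0 = 3
7 = 1·4 + 3, so a_1 = 1
4 = 1·3 + 1, so a_2 = 1
3 = 3·1 + 0, so a_3 = 3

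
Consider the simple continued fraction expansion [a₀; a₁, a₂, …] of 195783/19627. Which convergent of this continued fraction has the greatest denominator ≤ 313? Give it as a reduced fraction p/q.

List convergents until the denominator exceeds the bound:
a_0 = 9: 9/1  (≤ bound)
a_1 = 1: 10/1  (≤ bound)
a_2 = 39: 399/40  (≤ bound)
a_3 = 3: 1207/121  (≤ bound)
a_4 = 3: 4020/403  (> 313, stop)

1207/121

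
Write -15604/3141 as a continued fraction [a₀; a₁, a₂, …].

[-5; 31, 10, 10]

⌊-15604/3141⌋ = -5, remainder 101
⌊3141/101⌋ = 31, remainder 10
⌊101/10⌋ = 10, remainder 1
⌊10/1⌋ = 10, remainder 0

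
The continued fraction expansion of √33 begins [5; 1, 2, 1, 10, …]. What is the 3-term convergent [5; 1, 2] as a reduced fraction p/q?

17/3

Start with 2.
1 + 1/(2/1) = 1 + 1/2 = 3/2
5 + 1/(3/2) = 5 + 2/3 = 17/3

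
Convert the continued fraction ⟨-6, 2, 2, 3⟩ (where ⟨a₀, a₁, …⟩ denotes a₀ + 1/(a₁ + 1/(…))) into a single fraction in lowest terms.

-95/17

Use the convergent recurrence hₖ = aₖ·hₖ₋₁ + hₖ₋₂ (and likewise for the denominators kₖ):
a_0 = -6: -6/1
a_1 = 2: -11/2
a_2 = 2: -28/5
a_3 = 3: -95/17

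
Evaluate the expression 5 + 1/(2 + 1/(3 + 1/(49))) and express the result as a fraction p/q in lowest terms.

Start with 49.
3 + 1/(49/1) = 3 + 1/49 = 148/49
2 + 1/(148/49) = 2 + 49/148 = 345/148
5 + 1/(345/148) = 5 + 148/345 = 1873/345

1873/345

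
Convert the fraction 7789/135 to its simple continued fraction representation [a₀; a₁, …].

Apply division with remainder until the remainder is 0:
7789 = 57·135 + 94, so a_0 = 57
135 = 1·94 + 41, so a_1 = 1
94 = 2·41 + 12, so a_2 = 2
41 = 3·12 + 5, so a_3 = 3
12 = 2·5 + 2, so a_4 = 2
5 = 2·2 + 1, so a_5 = 2
2 = 2·1 + 0, so a_6 = 2

[57; 1, 2, 3, 2, 2, 2]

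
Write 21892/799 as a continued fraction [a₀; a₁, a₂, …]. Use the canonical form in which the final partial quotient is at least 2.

[27; 2, 1, 1, 52, 1, 2]

21892 ÷ 799 → quotient 27, remainder 319
799 ÷ 319 → quotient 2, remainder 161
319 ÷ 161 → quotient 1, remainder 158
161 ÷ 158 → quotient 1, remainder 3
158 ÷ 3 → quotient 52, remainder 2
3 ÷ 2 → quotient 1, remainder 1
2 ÷ 1 → quotient 2, remainder 0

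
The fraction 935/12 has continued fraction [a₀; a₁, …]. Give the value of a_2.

Repeatedly divide and take the remainder:
935 = 77·12 + 11, so a_0 = 77
12 = 1·11 + 1, so a_1 = 1
11 = 11·1 + 0, so a_2 = 11

11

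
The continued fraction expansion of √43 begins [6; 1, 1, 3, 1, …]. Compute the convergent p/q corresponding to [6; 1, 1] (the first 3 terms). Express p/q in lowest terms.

13/2

a_0 = 6: 6/1
a_1 = 1: 7/1
a_2 = 1: 13/2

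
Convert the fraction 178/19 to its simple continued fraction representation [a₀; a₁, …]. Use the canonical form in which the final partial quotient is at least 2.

[9; 2, 1, 2, 2]

178 = 9·19 + 7, so a_0 = 9
19 = 2·7 + 5, so a_1 = 2
7 = 1·5 + 2, so a_2 = 1
5 = 2·2 + 1, so a_3 = 2
2 = 2·1 + 0, so a_4 = 2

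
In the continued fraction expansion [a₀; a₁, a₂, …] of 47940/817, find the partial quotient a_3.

Apply division with remainder until the remainder is 0:
47940 = 58·817 + 554, so a_0 = 58
817 = 1·554 + 263, so a_1 = 1
554 = 2·263 + 28, so a_2 = 2
263 = 9·28 + 11, so a_3 = 9

9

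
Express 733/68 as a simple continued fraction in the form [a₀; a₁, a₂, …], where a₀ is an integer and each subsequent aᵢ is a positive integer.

[10; 1, 3, 1, 1, 7]

733 = 10·68 + 53, so a_0 = 10
68 = 1·53 + 15, so a_1 = 1
53 = 3·15 + 8, so a_2 = 3
15 = 1·8 + 7, so a_3 = 1
8 = 1·7 + 1, so a_4 = 1
7 = 7·1 + 0, so a_5 = 7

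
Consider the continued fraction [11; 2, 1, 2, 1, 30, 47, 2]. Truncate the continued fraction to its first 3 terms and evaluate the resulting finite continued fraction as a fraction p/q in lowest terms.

a_0 = 11: 11/1
a_1 = 2: 23/2
a_2 = 1: 34/3

34/3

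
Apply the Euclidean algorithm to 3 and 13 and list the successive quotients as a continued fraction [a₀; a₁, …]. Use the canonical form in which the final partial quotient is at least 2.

[0; 4, 3]

⌊3/13⌋ = 0, remainder 3
⌊13/3⌋ = 4, remainder 1
⌊3/1⌋ = 3, remainder 0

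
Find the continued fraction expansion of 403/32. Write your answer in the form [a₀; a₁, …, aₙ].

⌊403/32⌋ = 12, remainder 19
⌊32/19⌋ = 1, remainder 13
⌊19/13⌋ = 1, remainder 6
⌊13/6⌋ = 2, remainder 1
⌊6/1⌋ = 6, remainder 0

[12; 1, 1, 2, 6]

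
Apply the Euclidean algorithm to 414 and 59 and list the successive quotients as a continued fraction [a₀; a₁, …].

Run the Euclidean algorithm, recording each quotient:
414 = 7·59 + 1, so a_0 = 7
59 = 59·1 + 0, so a_1 = 59

[7; 59]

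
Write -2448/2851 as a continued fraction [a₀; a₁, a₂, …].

⌊-2448/2851⌋ = -1, remainder 403
⌊2851/403⌋ = 7, remainder 30
⌊403/30⌋ = 13, remainder 13
⌊30/13⌋ = 2, remainder 4
⌊13/4⌋ = 3, remainder 1
⌊4/1⌋ = 4, remainder 0

[-1; 7, 13, 2, 3, 4]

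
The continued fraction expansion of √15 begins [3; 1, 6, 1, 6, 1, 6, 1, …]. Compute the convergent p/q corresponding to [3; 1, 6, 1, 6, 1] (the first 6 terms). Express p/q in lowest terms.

a_0 = 3: 3/1
a_1 = 1: 4/1
a_2 = 6: 27/7
a_3 = 1: 31/8
a_4 = 6: 213/55
a_5 = 1: 244/63

244/63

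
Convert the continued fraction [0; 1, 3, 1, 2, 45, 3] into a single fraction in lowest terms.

Compute successive convergents:
a_0 = 0: 0/1
a_1 = 1: 1/1
a_2 = 3: 3/4
a_3 = 1: 4/5
a_4 = 2: 11/14
a_5 = 45: 499/635
a_6 = 3: 1508/1919

1508/1919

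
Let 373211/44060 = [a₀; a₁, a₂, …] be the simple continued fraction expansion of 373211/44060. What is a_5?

53

373211 = 8·44060 + 20731, so a_0 = 8
44060 = 2·20731 + 2598, so a_1 = 2
20731 = 7·2598 + 2545, so a_2 = 7
2598 = 1·2545 + 53, so a_3 = 1
2545 = 48·53 + 1, so a_4 = 48
53 = 53·1 + 0, so a_5 = 53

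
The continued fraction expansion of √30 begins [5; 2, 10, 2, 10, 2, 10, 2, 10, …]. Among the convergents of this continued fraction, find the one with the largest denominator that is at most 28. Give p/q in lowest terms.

a_0 = 5: 5/1  (≤ bound)
a_1 = 2: 11/2  (≤ bound)
a_2 = 10: 115/21  (≤ bound)
a_3 = 2: 241/44  (> 28, stop)

115/21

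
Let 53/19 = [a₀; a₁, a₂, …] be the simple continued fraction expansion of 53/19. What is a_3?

Repeatedly divide and take the remainder:
⌊53/19⌋ = 2, remainder 15
⌊19/15⌋ = 1, remainder 4
⌊15/4⌋ = 3, remainder 3
⌊4/3⌋ = 1, remainder 1

1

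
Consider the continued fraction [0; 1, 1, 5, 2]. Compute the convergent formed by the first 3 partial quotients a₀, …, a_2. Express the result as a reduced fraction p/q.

1/2

Compute successive convergents:
a_0 = 0: 0/1
a_1 = 1: 1/1
a_2 = 1: 1/2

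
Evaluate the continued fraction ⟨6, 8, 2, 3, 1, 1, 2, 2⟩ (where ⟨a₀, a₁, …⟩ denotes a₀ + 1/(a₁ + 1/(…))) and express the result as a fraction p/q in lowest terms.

Compute successive convergents:
a_0 = 6: 6/1
a_1 = 8: 49/8
a_2 = 2: 104/17
a_3 = 3: 361/59
a_4 = 1: 465/76
a_5 = 1: 826/135
a_6 = 2: 2117/346
a_7 = 2: 5060/827

5060/827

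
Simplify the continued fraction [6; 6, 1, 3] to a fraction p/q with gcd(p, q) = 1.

166/27

Build up convergents one term at a time:
a_0 = 6: 6/1
a_1 = 6: 37/6
a_2 = 1: 43/7
a_3 = 3: 166/27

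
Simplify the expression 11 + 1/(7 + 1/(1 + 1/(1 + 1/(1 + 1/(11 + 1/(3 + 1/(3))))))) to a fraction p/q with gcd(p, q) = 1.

a_0 = 11: 11/1
a_1 = 7: 78/7
a_2 = 1: 89/8
a_3 = 1: 167/15
a_4 = 1: 256/23
a_5 = 11: 2983/268
a_6 = 3: 9205/827
a_7 = 3: 30598/2749

30598/2749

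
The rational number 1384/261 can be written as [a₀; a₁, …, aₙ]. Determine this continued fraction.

[5; 3, 3, 3, 2, 3]

⌊1384/261⌋ = 5, remainder 79
⌊261/79⌋ = 3, remainder 24
⌊79/24⌋ = 3, remainder 7
⌊24/7⌋ = 3, remainder 3
⌊7/3⌋ = 2, remainder 1
⌊3/1⌋ = 3, remainder 0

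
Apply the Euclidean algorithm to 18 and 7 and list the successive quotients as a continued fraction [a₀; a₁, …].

[2; 1, 1, 3]

Run the Euclidean algorithm, recording each quotient:
18 = 2·7 + 4, so a_0 = 2
7 = 1·4 + 3, so a_1 = 1
4 = 1·3 + 1, so a_2 = 1
3 = 3·1 + 0, so a_3 = 3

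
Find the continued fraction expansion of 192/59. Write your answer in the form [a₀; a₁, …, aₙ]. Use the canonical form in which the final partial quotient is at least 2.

Apply division with remainder until the remainder is 0:
192 = 3·59 + 15, so a_0 = 3
59 = 3·15 + 14, so a_1 = 3
15 = 1·14 + 1, so a_2 = 1
14 = 14·1 + 0, so a_3 = 14

[3; 3, 1, 14]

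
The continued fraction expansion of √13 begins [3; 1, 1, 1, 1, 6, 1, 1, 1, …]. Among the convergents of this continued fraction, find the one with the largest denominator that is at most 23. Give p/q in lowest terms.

18/5

List convergents until the denominator exceeds the bound:
a_0 = 3: 3/1  (≤ bound)
a_1 = 1: 4/1  (≤ bound)
a_2 = 1: 7/2  (≤ bound)
a_3 = 1: 11/3  (≤ bound)
a_4 = 1: 18/5  (≤ bound)
a_5 = 6: 119/33  (> 23, stop)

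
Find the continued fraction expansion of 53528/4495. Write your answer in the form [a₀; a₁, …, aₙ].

[11; 1, 9, 1, 10, 7, 2, 2]

53528 ÷ 4495 → quotient 11, remainder 4083
4495 ÷ 4083 → quotient 1, remainder 412
4083 ÷ 412 → quotient 9, remainder 375
412 ÷ 375 → quotient 1, remainder 37
375 ÷ 37 → quotient 10, remainder 5
37 ÷ 5 → quotient 7, remainder 2
5 ÷ 2 → quotient 2, remainder 1
2 ÷ 1 → quotient 2, remainder 0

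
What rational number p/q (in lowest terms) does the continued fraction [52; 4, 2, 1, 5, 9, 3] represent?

110257/2111

Use the convergent recurrence hₖ = aₖ·hₖ₋₁ + hₖ₋₂ (and likewise for the denominators kₖ):
a_0 = 52: 52/1
a_1 = 4: 209/4
a_2 = 2: 470/9
a_3 = 1: 679/13
a_4 = 5: 3865/74
a_5 = 9: 35464/679
a_6 = 3: 110257/2111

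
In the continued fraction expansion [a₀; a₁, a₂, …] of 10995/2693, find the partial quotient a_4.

2

Run the Euclidean algorithm, recording each quotient:
10995 = 4·2693 + 223, so a_0 = 4
2693 = 12·223 + 17, so a_1 = 12
223 = 13·17 + 2, so a_2 = 13
17 = 8·2 + 1, so a_3 = 8
2 = 2·1 + 0, so a_4 = 2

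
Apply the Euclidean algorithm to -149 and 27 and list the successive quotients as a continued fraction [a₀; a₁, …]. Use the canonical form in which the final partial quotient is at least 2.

[-6; 2, 13]

-149 ÷ 27 → quotient -6, remainder 13
27 ÷ 13 → quotient 2, remainder 1
13 ÷ 1 → quotient 13, remainder 0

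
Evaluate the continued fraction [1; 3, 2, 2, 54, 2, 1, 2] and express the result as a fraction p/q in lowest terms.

a_0 = 1: 1/1
a_1 = 3: 4/3
a_2 = 2: 9/7
a_3 = 2: 22/17
a_4 = 54: 1197/925
a_5 = 2: 2416/1867
a_6 = 1: 3613/2792
a_7 = 2: 9642/7451

9642/7451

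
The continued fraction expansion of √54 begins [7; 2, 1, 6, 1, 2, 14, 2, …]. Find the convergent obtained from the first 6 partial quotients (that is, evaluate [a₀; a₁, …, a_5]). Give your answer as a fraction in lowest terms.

485/66

a_0 = 7: 7/1
a_1 = 2: 15/2
a_2 = 1: 22/3
a_3 = 6: 147/20
a_4 = 1: 169/23
a_5 = 2: 485/66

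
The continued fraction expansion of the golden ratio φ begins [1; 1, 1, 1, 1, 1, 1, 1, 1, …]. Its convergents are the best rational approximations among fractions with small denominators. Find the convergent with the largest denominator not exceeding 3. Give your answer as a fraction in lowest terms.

List convergents until the denominator exceeds the bound:
a_0 = 1: 1/1  (≤ bound)
a_1 = 1: 2/1  (≤ bound)
a_2 = 1: 3/2  (≤ bound)
a_3 = 1: 5/3  (≤ bound)
a_4 = 1: 8/5  (> 3, stop)

5/3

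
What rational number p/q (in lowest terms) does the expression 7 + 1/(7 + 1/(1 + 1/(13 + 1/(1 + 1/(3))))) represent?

3335/468

Build up convergents one term at a time:
a_0 = 7: 7/1
a_1 = 7: 50/7
a_2 = 1: 57/8
a_3 = 13: 791/111
a_4 = 1: 848/119
a_5 = 3: 3335/468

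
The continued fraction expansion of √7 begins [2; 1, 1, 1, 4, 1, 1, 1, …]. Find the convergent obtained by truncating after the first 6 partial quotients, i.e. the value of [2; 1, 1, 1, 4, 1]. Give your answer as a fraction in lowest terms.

45/17

Start with 1.
4 + 1/(1/1) = 4 + 1/1 = 5/1
1 + 1/(5/1) = 1 + 1/5 = 6/5
1 + 1/(6/5) = 1 + 5/6 = 11/6
1 + 1/(11/6) = 1 + 6/11 = 17/11
2 + 1/(17/11) = 2 + 11/17 = 45/17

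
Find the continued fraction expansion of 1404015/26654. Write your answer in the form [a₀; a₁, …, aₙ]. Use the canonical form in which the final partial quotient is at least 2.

[52; 1, 2, 12, 7, 1, 5, 15]

Run the Euclidean algorithm, recording each quotient:
⌊1404015/26654⌋ = 52, remainder 18007
⌊26654/18007⌋ = 1, remainder 8647
⌊18007/8647⌋ = 2, remainder 713
⌊8647/713⌋ = 12, remainder 91
⌊713/91⌋ = 7, remainder 76
⌊91/76⌋ = 1, remainder 15
⌊76/15⌋ = 5, remainder 1
⌊15/1⌋ = 15, remainder 0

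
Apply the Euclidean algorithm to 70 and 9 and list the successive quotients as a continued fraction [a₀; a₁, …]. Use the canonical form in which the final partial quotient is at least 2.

[7; 1, 3, 2]

⌊70/9⌋ = 7, remainder 7
⌊9/7⌋ = 1, remainder 2
⌊7/2⌋ = 3, remainder 1
⌊2/1⌋ = 2, remainder 0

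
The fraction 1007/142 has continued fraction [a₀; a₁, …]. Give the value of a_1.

1007 ÷ 142 → quotient 7, remainder 13
142 ÷ 13 → quotient 10, remainder 12

10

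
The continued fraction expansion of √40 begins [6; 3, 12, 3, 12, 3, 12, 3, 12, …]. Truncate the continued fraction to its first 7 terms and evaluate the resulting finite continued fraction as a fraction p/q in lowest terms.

337434/53353

a_0 = 6: 6/1
a_1 = 3: 19/3
a_2 = 12: 234/37
a_3 = 3: 721/114
a_4 = 12: 8886/1405
a_5 = 3: 27379/4329
a_6 = 12: 337434/53353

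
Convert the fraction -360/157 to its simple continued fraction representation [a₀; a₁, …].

[-3; 1, 2, 2, 2, 2, 1, 2]

-360 = -3·157 + 111, so a_0 = -3
157 = 1·111 + 46, so a_1 = 1
111 = 2·46 + 19, so a_2 = 2
46 = 2·19 + 8, so a_3 = 2
19 = 2·8 + 3, so a_4 = 2
8 = 2·3 + 2, so a_5 = 2
3 = 1·2 + 1, so a_6 = 1
2 = 2·1 + 0, so a_7 = 2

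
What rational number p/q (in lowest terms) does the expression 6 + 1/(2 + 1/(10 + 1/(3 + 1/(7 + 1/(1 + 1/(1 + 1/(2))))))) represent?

16678/2575

Start with 2.
1 + 1/(2/1) = 1 + 1/2 = 3/2
1 + 1/(3/2) = 1 + 2/3 = 5/3
7 + 1/(5/3) = 7 + 3/5 = 38/5
3 + 1/(38/5) = 3 + 5/38 = 119/38
10 + 1/(119/38) = 10 + 38/119 = 1228/119
2 + 1/(1228/119) = 2 + 119/1228 = 2575/1228
6 + 1/(2575/1228) = 6 + 1228/2575 = 16678/2575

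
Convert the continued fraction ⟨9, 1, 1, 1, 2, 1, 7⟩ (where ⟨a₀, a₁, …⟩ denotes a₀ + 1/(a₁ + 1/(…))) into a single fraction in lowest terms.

819/85

Start with 7.
1 + 1/(7/1) = 1 + 1/7 = 8/7
2 + 1/(8/7) = 2 + 7/8 = 23/8
1 + 1/(23/8) = 1 + 8/23 = 31/23
1 + 1/(31/23) = 1 + 23/31 = 54/31
1 + 1/(54/31) = 1 + 31/54 = 85/54
9 + 1/(85/54) = 9 + 54/85 = 819/85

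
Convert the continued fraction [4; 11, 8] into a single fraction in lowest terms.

364/89

Start with 8.
11 + 1/(8/1) = 11 + 1/8 = 89/8
4 + 1/(89/8) = 4 + 8/89 = 364/89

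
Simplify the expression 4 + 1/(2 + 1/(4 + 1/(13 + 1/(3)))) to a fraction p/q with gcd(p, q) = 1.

a_0 = 4: 4/1
a_1 = 2: 9/2
a_2 = 4: 40/9
a_3 = 13: 529/119
a_4 = 3: 1627/366

1627/366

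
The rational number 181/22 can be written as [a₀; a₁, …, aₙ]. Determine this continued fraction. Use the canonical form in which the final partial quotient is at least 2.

⌊181/22⌋ = 8, remainder 5
⌊22/5⌋ = 4, remainder 2
⌊5/2⌋ = 2, remainder 1
⌊2/1⌋ = 2, remainder 0

[8; 4, 2, 2]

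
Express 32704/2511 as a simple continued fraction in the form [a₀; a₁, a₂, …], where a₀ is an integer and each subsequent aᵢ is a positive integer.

[13; 41, 6, 10]

⌊32704/2511⌋ = 13, remainder 61
⌊2511/61⌋ = 41, remainder 10
⌊61/10⌋ = 6, remainder 1
⌊10/1⌋ = 10, remainder 0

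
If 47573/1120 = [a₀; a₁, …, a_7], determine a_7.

47573 ÷ 1120 → quotient 42, remainder 533
1120 ÷ 533 → quotient 2, remainder 54
533 ÷ 54 → quotient 9, remainder 47
54 ÷ 47 → quotient 1, remainder 7
47 ÷ 7 → quotient 6, remainder 5
7 ÷ 5 → quotient 1, remainder 2
5 ÷ 2 → quotient 2, remainder 1
2 ÷ 1 → quotient 2, remainder 0

2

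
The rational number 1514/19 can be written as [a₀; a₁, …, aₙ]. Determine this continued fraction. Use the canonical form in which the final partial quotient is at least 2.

1514 = 79·19 + 13, so a_0 = 79
19 = 1·13 + 6, so a_1 = 1
13 = 2·6 + 1, so a_2 = 2
6 = 6·1 + 0, so a_3 = 6

[79; 1, 2, 6]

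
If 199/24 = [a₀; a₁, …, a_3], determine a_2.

2

199 ÷ 24 → quotient 8, remainder 7
24 ÷ 7 → quotient 3, remainder 3
7 ÷ 3 → quotient 2, remainder 1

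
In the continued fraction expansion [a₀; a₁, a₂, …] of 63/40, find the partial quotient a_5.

5

Apply division with remainder until the remainder is 0:
⌊63/40⌋ = 1, remainder 23
⌊40/23⌋ = 1, remainder 17
⌊23/17⌋ = 1, remainder 6
⌊17/6⌋ = 2, remainder 5
⌊6/5⌋ = 1, remainder 1
⌊5/1⌋ = 5, remainder 0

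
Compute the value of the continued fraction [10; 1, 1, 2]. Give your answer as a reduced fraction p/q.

53/5

Start with 2.
1 + 1/(2/1) = 1 + 1/2 = 3/2
1 + 1/(3/2) = 1 + 2/3 = 5/3
10 + 1/(5/3) = 10 + 3/5 = 53/5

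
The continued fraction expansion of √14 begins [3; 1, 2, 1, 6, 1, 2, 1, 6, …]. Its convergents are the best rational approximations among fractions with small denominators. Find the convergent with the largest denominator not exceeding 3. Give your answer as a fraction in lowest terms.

a_0 = 3: 3/1  (≤ bound)
a_1 = 1: 4/1  (≤ bound)
a_2 = 2: 11/3  (≤ bound)
a_3 = 1: 15/4  (> 3, stop)

11/3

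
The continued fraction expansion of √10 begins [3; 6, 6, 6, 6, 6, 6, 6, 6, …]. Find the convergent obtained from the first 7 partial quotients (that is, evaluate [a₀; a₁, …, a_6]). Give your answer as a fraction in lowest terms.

168717/53353

Use the convergent recurrence hₖ = aₖ·hₖ₋₁ + hₖ₋₂ (and likewise for the denominators kₖ):
a_0 = 3: 3/1
a_1 = 6: 19/6
a_2 = 6: 117/37
a_3 = 6: 721/228
a_4 = 6: 4443/1405
a_5 = 6: 27379/8658
a_6 = 6: 168717/53353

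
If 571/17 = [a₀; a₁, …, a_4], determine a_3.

Apply division with remainder until the remainder is 0:
⌊571/17⌋ = 33, remainder 10
⌊17/10⌋ = 1, remainder 7
⌊10/7⌋ = 1, remainder 3
⌊7/3⌋ = 2, remainder 1

2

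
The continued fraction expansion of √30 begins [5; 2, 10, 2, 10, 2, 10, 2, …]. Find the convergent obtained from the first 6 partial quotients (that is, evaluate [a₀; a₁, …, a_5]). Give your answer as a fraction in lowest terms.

5291/966

Start with 2.
10 + 1/(2/1) = 10 + 1/2 = 21/2
2 + 1/(21/2) = 2 + 2/21 = 44/21
10 + 1/(44/21) = 10 + 21/44 = 461/44
2 + 1/(461/44) = 2 + 44/461 = 966/461
5 + 1/(966/461) = 5 + 461/966 = 5291/966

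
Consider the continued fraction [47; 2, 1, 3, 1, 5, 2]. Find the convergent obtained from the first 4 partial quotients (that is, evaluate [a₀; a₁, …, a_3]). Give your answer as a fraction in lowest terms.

Collapse the nested fraction from the inside out:
Start with 3.
1 + 1/(3/1) = 1 + 1/3 = 4/3
2 + 1/(4/3) = 2 + 3/4 = 11/4
47 + 1/(11/4) = 47 + 4/11 = 521/11

521/11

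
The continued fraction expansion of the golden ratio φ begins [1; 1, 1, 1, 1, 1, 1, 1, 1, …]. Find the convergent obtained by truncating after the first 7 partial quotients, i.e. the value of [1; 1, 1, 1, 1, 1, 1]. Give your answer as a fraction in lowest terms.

Use the convergent recurrence hₖ = aₖ·hₖ₋₁ + hₖ₋₂ (and likewise for the denominators kₖ):
a_0 = 1: 1/1
a_1 = 1: 2/1
a_2 = 1: 3/2
a_3 = 1: 5/3
a_4 = 1: 8/5
a_5 = 1: 13/8
a_6 = 1: 21/13

21/13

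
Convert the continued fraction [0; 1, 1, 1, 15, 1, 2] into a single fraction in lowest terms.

97/147

Build up convergents one term at a time:
a_0 = 0: 0/1
a_1 = 1: 1/1
a_2 = 1: 1/2
a_3 = 1: 2/3
a_4 = 15: 31/47
a_5 = 1: 33/50
a_6 = 2: 97/147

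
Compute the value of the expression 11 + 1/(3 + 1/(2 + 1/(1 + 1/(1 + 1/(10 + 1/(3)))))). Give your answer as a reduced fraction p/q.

a_0 = 11: 11/1
a_1 = 3: 34/3
a_2 = 2: 79/7
a_3 = 1: 113/10
a_4 = 1: 192/17
a_5 = 10: 2033/180
a_6 = 3: 6291/557

6291/557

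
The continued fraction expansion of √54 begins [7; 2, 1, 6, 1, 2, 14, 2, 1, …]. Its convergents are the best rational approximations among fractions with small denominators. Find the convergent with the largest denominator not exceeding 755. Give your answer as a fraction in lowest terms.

List convergents until the denominator exceeds the bound:
a_0 = 7: 7/1  (≤ bound)
a_1 = 2: 15/2  (≤ bound)
a_2 = 1: 22/3  (≤ bound)
a_3 = 6: 147/20  (≤ bound)
a_4 = 1: 169/23  (≤ bound)
a_5 = 2: 485/66  (≤ bound)
a_6 = 14: 6959/947  (> 755, stop)

485/66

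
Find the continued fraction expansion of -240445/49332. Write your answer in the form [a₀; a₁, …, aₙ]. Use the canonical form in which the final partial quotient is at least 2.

[-5; 7, 1, 15, 55, 2, 3]

-240445 = -5·49332 + 6215, so a_0 = -5
49332 = 7·6215 + 5827, so a_1 = 7
6215 = 1·5827 + 388, so a_2 = 1
5827 = 15·388 + 7, so a_3 = 15
388 = 55·7 + 3, so a_4 = 55
7 = 2·3 + 1, so a_5 = 2
3 = 3·1 + 0, so a_6 = 3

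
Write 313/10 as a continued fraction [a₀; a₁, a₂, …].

[31; 3, 3]

313 ÷ 10 → quotient 31, remainder 3
10 ÷ 3 → quotient 3, remainder 1
3 ÷ 1 → quotient 3, remainder 0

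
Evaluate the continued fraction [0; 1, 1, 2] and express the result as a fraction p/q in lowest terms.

3/5

Start with 2.
1 + 1/(2/1) = 1 + 1/2 = 3/2
1 + 1/(3/2) = 1 + 2/3 = 5/3
0 + 1/(5/3) = 0 + 3/5 = 3/5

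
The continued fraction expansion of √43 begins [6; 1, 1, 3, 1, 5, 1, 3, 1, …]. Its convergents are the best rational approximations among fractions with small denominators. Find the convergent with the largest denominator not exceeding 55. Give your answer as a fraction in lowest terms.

341/52

a_0 = 6: 6/1  (≤ bound)
a_1 = 1: 7/1  (≤ bound)
a_2 = 1: 13/2  (≤ bound)
a_3 = 3: 46/7  (≤ bound)
a_4 = 1: 59/9  (≤ bound)
a_5 = 5: 341/52  (≤ bound)
a_6 = 1: 400/61  (> 55, stop)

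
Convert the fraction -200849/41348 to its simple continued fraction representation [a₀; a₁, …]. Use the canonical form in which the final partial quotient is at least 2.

-200849 ÷ 41348 → quotient -5, remainder 5891
41348 ÷ 5891 → quotient 7, remainder 111
5891 ÷ 111 → quotient 53, remainder 8
111 ÷ 8 → quotient 13, remainder 7
8 ÷ 7 → quotient 1, remainder 1
7 ÷ 1 → quotient 7, remainder 0

[-5; 7, 53, 13, 1, 7]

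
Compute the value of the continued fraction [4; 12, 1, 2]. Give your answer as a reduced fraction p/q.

Start with 2.
1 + 1/(2/1) = 1 + 1/2 = 3/2
12 + 1/(3/2) = 12 + 2/3 = 38/3
4 + 1/(38/3) = 4 + 3/38 = 155/38

155/38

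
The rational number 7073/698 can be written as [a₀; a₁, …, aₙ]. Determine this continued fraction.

Repeatedly divide and take the remainder:
⌊7073/698⌋ = 10, remainder 93
⌊698/93⌋ = 7, remainder 47
⌊93/47⌋ = 1, remainder 46
⌊47/46⌋ = 1, remainder 1
⌊46/1⌋ = 46, remainder 0

[10; 7, 1, 1, 46]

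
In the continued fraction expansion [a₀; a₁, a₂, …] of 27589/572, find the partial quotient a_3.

27589 ÷ 572 → quotient 48, remainder 133
572 ÷ 133 → quotient 4, remainder 40
133 ÷ 40 → quotient 3, remainder 13
40 ÷ 13 → quotient 3, remainder 1

3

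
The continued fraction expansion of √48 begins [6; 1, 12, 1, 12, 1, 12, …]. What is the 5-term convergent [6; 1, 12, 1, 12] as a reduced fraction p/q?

a_0 = 6: 6/1
a_1 = 1: 7/1
a_2 = 12: 90/13
a_3 = 1: 97/14
a_4 = 12: 1254/181

1254/181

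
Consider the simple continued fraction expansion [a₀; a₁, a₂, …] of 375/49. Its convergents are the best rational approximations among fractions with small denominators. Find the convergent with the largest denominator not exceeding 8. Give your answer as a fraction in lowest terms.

23/3

a_0 = 7: 7/1  (≤ bound)
a_1 = 1: 8/1  (≤ bound)
a_2 = 1: 15/2  (≤ bound)
a_3 = 1: 23/3  (≤ bound)
a_4 = 7: 176/23  (> 8, stop)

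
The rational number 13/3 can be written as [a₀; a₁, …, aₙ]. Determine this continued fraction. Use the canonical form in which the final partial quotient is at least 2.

[4; 3]

⌊13/3⌋ = 4, remainder 1
⌊3/1⌋ = 3, remainder 0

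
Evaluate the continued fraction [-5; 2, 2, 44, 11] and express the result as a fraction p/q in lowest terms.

-11254/2447

Start with 11.
44 + 1/(11/1) = 44 + 1/11 = 485/11
2 + 1/(485/11) = 2 + 11/485 = 981/485
2 + 1/(981/485) = 2 + 485/981 = 2447/981
-5 + 1/(2447/981) = -5 + 981/2447 = -11254/2447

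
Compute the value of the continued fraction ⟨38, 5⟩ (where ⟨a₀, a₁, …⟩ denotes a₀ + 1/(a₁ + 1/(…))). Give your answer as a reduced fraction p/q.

191/5

a_0 = 38: 38/1
a_1 = 5: 191/5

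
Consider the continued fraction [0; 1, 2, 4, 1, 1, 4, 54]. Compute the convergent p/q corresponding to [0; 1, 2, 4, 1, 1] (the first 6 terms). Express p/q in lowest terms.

Collapse the nested fraction from the inside out:
Start with 1.
1 + 1/(1/1) = 1 + 1/1 = 2/1
4 + 1/(2/1) = 4 + 1/2 = 9/2
2 + 1/(9/2) = 2 + 2/9 = 20/9
1 + 1/(20/9) = 1 + 9/20 = 29/20
0 + 1/(29/20) = 0 + 20/29 = 20/29

20/29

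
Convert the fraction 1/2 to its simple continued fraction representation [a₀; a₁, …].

[0; 2]

1 ÷ 2 → quotient 0, remainder 1
2 ÷ 1 → quotient 2, remainder 0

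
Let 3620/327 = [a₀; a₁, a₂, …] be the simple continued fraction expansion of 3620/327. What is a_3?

1

Run the Euclidean algorithm, recording each quotient:
3620 = 11·327 + 23, so a_0 = 11
327 = 14·23 + 5, so a_1 = 14
23 = 4·5 + 3, so a_2 = 4
5 = 1·3 + 2, so a_3 = 1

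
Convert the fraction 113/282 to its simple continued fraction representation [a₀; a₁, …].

Apply division with remainder until the remainder is 0:
113 ÷ 282 → quotient 0, remainder 113
282 ÷ 113 → quotient 2, remainder 56
113 ÷ 56 → quotient 2, remainder 1
56 ÷ 1 → quotient 56, remainder 0

[0; 2, 2, 56]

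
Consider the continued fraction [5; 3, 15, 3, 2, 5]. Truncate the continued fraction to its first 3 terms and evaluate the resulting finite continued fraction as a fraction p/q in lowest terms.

a_0 = 5: 5/1
a_1 = 3: 16/3
a_2 = 15: 245/46

245/46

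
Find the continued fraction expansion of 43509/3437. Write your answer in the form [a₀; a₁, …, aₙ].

[12; 1, 1, 1, 13, 1, 5, 13]

43509 = 12·3437 + 2265, so a_0 = 12
3437 = 1·2265 + 1172, so a_1 = 1
2265 = 1·1172 + 1093, so a_2 = 1
1172 = 1·1093 + 79, so a_3 = 1
1093 = 13·79 + 66, so a_4 = 13
79 = 1·66 + 13, so a_5 = 1
66 = 5·13 + 1, so a_6 = 5
13 = 13·1 + 0, so a_7 = 13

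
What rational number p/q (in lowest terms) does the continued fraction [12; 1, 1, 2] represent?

Start with 2.
1 + 1/(2/1) = 1 + 1/2 = 3/2
1 + 1/(3/2) = 1 + 2/3 = 5/3
12 + 1/(5/3) = 12 + 3/5 = 63/5

63/5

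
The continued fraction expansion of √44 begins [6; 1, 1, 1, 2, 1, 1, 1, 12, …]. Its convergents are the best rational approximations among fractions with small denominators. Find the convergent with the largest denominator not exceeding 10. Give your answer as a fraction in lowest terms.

53/8

a_0 = 6: 6/1  (≤ bound)
a_1 = 1: 7/1  (≤ bound)
a_2 = 1: 13/2  (≤ bound)
a_3 = 1: 20/3  (≤ bound)
a_4 = 2: 53/8  (≤ bound)
a_5 = 1: 73/11  (> 10, stop)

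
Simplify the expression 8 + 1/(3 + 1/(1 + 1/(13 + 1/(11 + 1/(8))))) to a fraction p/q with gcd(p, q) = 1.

Build up convergents one term at a time:
a_0 = 8: 8/1
a_1 = 3: 25/3
a_2 = 1: 33/4
a_3 = 13: 454/55
a_4 = 11: 5027/609
a_5 = 8: 40670/4927

40670/4927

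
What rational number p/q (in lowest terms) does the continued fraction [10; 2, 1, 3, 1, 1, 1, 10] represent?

4299/415

Use the convergent recurrence hₖ = aₖ·hₖ₋₁ + hₖ₋₂ (and likewise for the denominators kₖ):
a_0 = 10: 10/1
a_1 = 2: 21/2
a_2 = 1: 31/3
a_3 = 3: 114/11
a_4 = 1: 145/14
a_5 = 1: 259/25
a_6 = 1: 404/39
a_7 = 10: 4299/415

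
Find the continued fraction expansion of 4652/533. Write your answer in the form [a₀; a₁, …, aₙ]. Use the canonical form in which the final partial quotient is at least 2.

[8; 1, 2, 1, 2, 11, 1, 3]

⌊4652/533⌋ = 8, remainder 388
⌊533/388⌋ = 1, remainder 145
⌊388/145⌋ = 2, remainder 98
⌊145/98⌋ = 1, remainder 47
⌊98/47⌋ = 2, remainder 4
⌊47/4⌋ = 11, remainder 3
⌊4/3⌋ = 1, remainder 1
⌊3/1⌋ = 3, remainder 0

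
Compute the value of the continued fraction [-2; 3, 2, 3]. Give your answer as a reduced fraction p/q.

Starting at the tail and folding back:
Start with 3.
2 + 1/(3/1) = 2 + 1/3 = 7/3
3 + 1/(7/3) = 3 + 3/7 = 24/7
-2 + 1/(24/7) = -2 + 7/24 = -41/24

-41/24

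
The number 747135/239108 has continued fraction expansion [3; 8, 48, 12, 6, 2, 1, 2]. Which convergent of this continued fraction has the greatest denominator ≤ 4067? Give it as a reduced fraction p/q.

a_0 = 3: 3/1  (≤ bound)
a_1 = 8: 25/8  (≤ bound)
a_2 = 48: 1203/385  (≤ bound)
a_3 = 12: 14461/4628  (> 4067, stop)

1203/385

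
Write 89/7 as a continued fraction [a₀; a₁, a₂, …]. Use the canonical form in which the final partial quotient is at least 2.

[12; 1, 2, 2]

Repeatedly divide and take the remainder:
89 = 12·7 + 5, so a_0 = 12
7 = 1·5 + 2, so a_1 = 1
5 = 2·2 + 1, so a_2 = 2
2 = 2·1 + 0, so a_3 = 2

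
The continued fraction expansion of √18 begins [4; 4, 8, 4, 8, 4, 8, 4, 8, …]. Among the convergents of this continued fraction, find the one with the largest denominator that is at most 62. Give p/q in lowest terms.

140/33

List convergents until the denominator exceeds the bound:
a_0 = 4: 4/1  (≤ bound)
a_1 = 4: 17/4  (≤ bound)
a_2 = 8: 140/33  (≤ bound)
a_3 = 4: 577/136  (> 62, stop)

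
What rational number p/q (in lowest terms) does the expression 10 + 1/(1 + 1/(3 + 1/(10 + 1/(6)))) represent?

2689/250

a_0 = 10: 10/1
a_1 = 1: 11/1
a_2 = 3: 43/4
a_3 = 10: 441/41
a_4 = 6: 2689/250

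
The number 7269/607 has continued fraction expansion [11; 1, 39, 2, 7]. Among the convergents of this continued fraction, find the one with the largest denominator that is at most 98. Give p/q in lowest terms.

970/81

a_0 = 11: 11/1  (≤ bound)
a_1 = 1: 12/1  (≤ bound)
a_2 = 39: 479/40  (≤ bound)
a_3 = 2: 970/81  (≤ bound)
a_4 = 7: 7269/607  (> 98, stop)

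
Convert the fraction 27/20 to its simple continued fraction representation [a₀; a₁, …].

[1; 2, 1, 6]

⌊27/20⌋ = 1, remainder 7
⌊20/7⌋ = 2, remainder 6
⌊7/6⌋ = 1, remainder 1
⌊6/1⌋ = 6, remainder 0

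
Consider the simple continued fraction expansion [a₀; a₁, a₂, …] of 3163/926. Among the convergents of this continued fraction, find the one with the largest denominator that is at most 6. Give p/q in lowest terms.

a_0 = 3: 3/1  (≤ bound)
a_1 = 2: 7/2  (≤ bound)
a_2 = 2: 17/5  (≤ bound)
a_3 = 2: 41/12  (> 6, stop)

17/5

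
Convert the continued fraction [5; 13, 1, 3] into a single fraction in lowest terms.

279/55

Use the convergent recurrence hₖ = aₖ·hₖ₋₁ + hₖ₋₂ (and likewise for the denominators kₖ):
a_0 = 5: 5/1
a_1 = 13: 66/13
a_2 = 1: 71/14
a_3 = 3: 279/55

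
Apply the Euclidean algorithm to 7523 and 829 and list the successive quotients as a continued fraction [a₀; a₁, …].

[9; 13, 2, 1, 2, 3, 2]

Apply division with remainder until the remainder is 0:
7523 ÷ 829 → quotient 9, remainder 62
829 ÷ 62 → quotient 13, remainder 23
62 ÷ 23 → quotient 2, remainder 16
23 ÷ 16 → quotient 1, remainder 7
16 ÷ 7 → quotient 2, remainder 2
7 ÷ 2 → quotient 3, remainder 1
2 ÷ 1 → quotient 2, remainder 0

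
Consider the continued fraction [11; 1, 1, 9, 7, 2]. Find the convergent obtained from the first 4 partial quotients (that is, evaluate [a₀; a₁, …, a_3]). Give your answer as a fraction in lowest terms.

219/19

Build up convergents one term at a time:
a_0 = 11: 11/1
a_1 = 1: 12/1
a_2 = 1: 23/2
a_3 = 9: 219/19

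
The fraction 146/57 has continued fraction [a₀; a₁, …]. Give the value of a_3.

Repeatedly divide and take the remainder:
146 = 2·57 + 32, so a_0 = 2
57 = 1·32 + 25, so a_1 = 1
32 = 1·25 + 7, so a_2 = 1
25 = 3·7 + 4, so a_3 = 3

3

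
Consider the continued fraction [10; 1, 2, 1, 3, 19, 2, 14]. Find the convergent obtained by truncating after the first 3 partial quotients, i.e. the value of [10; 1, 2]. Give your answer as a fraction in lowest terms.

Collapse the nested fraction from the inside out:
Start with 2.
1 + 1/(2/1) = 1 + 1/2 = 3/2
10 + 1/(3/2) = 10 + 2/3 = 32/3

32/3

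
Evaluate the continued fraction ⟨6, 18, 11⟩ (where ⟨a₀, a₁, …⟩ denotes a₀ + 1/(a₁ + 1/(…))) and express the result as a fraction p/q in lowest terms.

Work from the innermost term outward:
Start with 11.
18 + 1/(11/1) = 18 + 1/11 = 199/11
6 + 1/(199/11) = 6 + 11/199 = 1205/199

1205/199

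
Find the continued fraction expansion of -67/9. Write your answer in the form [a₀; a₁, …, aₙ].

-67 ÷ 9 → quotient -8, remainder 5
9 ÷ 5 → quotient 1, remainder 4
5 ÷ 4 → quotient 1, remainder 1
4 ÷ 1 → quotient 4, remainder 0

[-8; 1, 1, 4]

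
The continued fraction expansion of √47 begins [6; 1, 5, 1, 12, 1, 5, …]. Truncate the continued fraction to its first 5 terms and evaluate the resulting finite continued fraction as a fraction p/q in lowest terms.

617/90

a_0 = 6: 6/1
a_1 = 1: 7/1
a_2 = 5: 41/6
a_3 = 1: 48/7
a_4 = 12: 617/90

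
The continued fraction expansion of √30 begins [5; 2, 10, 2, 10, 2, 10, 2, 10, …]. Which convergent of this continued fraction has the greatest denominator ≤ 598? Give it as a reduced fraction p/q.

a_0 = 5: 5/1  (≤ bound)
a_1 = 2: 11/2  (≤ bound)
a_2 = 10: 115/21  (≤ bound)
a_3 = 2: 241/44  (≤ bound)
a_4 = 10: 2525/461  (≤ bound)
a_5 = 2: 5291/966  (> 598, stop)

2525/461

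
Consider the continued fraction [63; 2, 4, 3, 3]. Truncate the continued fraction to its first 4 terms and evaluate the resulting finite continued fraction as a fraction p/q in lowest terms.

1840/29

Collapse the nested fraction from the inside out:
Start with 3.
4 + 1/(3/1) = 4 + 1/3 = 13/3
2 + 1/(13/3) = 2 + 3/13 = 29/13
63 + 1/(29/13) = 63 + 13/29 = 1840/29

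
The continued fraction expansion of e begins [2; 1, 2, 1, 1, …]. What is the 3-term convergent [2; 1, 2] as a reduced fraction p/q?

8/3

Compute successive convergents:
a_0 = 2: 2/1
a_1 = 1: 3/1
a_2 = 2: 8/3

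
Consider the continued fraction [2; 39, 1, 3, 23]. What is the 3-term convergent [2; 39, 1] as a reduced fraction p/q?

81/40

Start with 1.
39 + 1/(1/1) = 39 + 1/1 = 40/1
2 + 1/(40/1) = 2 + 1/40 = 81/40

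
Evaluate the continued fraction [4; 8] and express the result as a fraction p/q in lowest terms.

Starting at the tail and folding back:
Start with 8.
4 + 1/(8/1) = 4 + 1/8 = 33/8

33/8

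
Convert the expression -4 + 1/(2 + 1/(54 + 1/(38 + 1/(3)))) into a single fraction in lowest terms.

a_0 = -4: -4/1
a_1 = 2: -7/2
a_2 = 54: -382/109
a_3 = 38: -14523/4144
a_4 = 3: -43951/12541

-43951/12541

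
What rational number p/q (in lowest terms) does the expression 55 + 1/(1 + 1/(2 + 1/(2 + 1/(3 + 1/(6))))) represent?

8412/151

Compute successive convergents:
a_0 = 55: 55/1
a_1 = 1: 56/1
a_2 = 2: 167/3
a_3 = 2: 390/7
a_4 = 3: 1337/24
a_5 = 6: 8412/151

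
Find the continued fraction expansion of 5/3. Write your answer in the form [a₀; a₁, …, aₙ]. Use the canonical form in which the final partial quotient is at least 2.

[1; 1, 2]

5 = 1·3 + 2, so a_0 = 1
3 = 1·2 + 1, so a_1 = 1
2 = 2·1 + 0, so a_2 = 2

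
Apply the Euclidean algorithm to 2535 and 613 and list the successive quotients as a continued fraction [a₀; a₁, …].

Repeatedly divide and take the remainder:
2535 = 4·613 + 83, so a_0 = 4
613 = 7·83 + 32, so a_1 = 7
83 = 2·32 + 19, so a_2 = 2
32 = 1·19 + 13, so a_3 = 1
19 = 1·13 + 6, so a_4 = 1
13 = 2·6 + 1, so a_5 = 2
6 = 6·1 + 0, so a_6 = 6

[4; 7, 2, 1, 1, 2, 6]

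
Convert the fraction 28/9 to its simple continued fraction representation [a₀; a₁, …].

[3; 9]

Repeatedly divide and take the remainder:
28 = 3·9 + 1, so a_0 = 3
9 = 9·1 + 0, so a_1 = 9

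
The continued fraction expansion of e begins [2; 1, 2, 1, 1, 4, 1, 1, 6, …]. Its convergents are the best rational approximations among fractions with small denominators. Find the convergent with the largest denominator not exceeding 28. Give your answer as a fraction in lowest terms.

19/7

a_0 = 2: 2/1  (≤ bound)
a_1 = 1: 3/1  (≤ bound)
a_2 = 2: 8/3  (≤ bound)
a_3 = 1: 11/4  (≤ bound)
a_4 = 1: 19/7  (≤ bound)
a_5 = 4: 87/32  (> 28, stop)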